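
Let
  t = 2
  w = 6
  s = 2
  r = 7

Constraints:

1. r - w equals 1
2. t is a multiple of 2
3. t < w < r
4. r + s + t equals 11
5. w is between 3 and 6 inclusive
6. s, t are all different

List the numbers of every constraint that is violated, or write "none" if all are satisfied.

1. r - w = 7 - 6 = 1 — holds.
2. 2 / 2 = 1, so 2 divides 2 — holds.
3. values 2 < 6 < 7 — holds.
4. r + s + t = 7 + 2 + 2 = 11 — holds.
5. w = 6 lies in [3, 6] — holds.
6. s = t = 2, not all different — does not hold.

Constraint 6 does not hold.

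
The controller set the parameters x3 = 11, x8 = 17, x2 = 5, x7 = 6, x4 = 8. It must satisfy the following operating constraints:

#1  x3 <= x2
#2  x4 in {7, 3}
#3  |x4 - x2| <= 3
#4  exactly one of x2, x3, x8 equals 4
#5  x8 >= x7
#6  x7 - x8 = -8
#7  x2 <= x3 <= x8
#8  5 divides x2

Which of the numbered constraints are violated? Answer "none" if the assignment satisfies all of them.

#1 x3 = 11, x2 = 5; 11 > 5 (want ≤) — violated.
#2 x4 = 8 is not in {7, 3} — violated.
#3 |8 - 5| = 3; 3 ≤ 3 — OK.
#4 x2=5, x3=11, x8=17; 0 of them equal 4, not exactly one — violated.
#5 x8 = 17, x7 = 6; 17 ≥ 6 — OK.
#6 x7 - x8 = 6 - 17 = -11, not -8 — violated.
#7 values 5 <= 11 <= 17 — OK.
#8 5 / 5 = 1, so 5 divides 5 — OK.

The assignment fails constraints 1, 2, 4, and 6.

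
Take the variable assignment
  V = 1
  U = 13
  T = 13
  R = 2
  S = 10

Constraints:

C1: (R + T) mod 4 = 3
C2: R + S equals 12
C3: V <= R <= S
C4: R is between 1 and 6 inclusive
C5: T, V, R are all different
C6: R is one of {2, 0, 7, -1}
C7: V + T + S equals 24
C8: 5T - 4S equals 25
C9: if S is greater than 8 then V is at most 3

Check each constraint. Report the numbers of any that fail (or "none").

C1: R + T = 15; 15 mod 4 = 3 — holds.
C2: R + S = 2 + 10 = 12 — holds.
C3: values 1 <= 2 <= 10 — holds.
C4: R = 2 lies in [1, 6] — holds.
C5: values 13, 1, 2 are pairwise distinct — holds.
C6: R = 2 is in {2, 0, 7, -1} — holds.
C7: V + T + S = 1 + 13 + 10 = 24 — holds.
C8: 5T - 4S = 5(13) - 4(10) = 25 — holds.
C9: S = 10 > 8, so we need V ≤ 3; V = 1 ≤ 3 — holds.

None — every constraint holds.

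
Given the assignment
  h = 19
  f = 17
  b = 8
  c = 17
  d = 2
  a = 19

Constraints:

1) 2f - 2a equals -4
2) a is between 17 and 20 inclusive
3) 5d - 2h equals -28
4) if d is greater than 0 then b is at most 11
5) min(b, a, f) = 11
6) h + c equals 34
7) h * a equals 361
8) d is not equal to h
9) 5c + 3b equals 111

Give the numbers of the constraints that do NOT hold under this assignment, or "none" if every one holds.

No — constraints 5, 6, 9 are not satisfied.

1) 2f - 2a = 2(17) - 2(19) = -4 — holds.
2) a = 19 lies in [17, 20] — holds.
3) 5d - 2h = 5(2) - 2(19) = -28 — holds.
4) d = 2 > 0, so we need b ≤ 11; b = 8 ≤ 11 — holds.
5) min(8, 19, 17) = 8, not 11 — does not hold.
6) h + c = 19 + 17 = 36, not 34 — does not hold.
7) h * a = 19 * 19 = 361 — holds.
8) d = 2, h = 19; distinct — holds.
9) 5c + 3b = 5(17) + 3(8) = 109, not 111 — does not hold.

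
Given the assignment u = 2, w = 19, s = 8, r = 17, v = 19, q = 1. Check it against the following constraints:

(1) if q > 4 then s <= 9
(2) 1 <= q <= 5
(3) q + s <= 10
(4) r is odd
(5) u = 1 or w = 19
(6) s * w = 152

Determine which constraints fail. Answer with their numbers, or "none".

None — every constraint holds.

(1) q = 1, not > 4; antecedent false, conditional vacuously true — satisfied.
(2) q = 1 lies in [1, 5] — satisfied.
(3) q + s = 1 + 8 = 9; 9 ≤ 10 — satisfied.
(4) r = 17 is odd — satisfied.
(5) u = 2 ≠ 1, but w = 19 = 19 (second disjunct) — satisfied.
(6) s * w = 8 * 19 = 152 — satisfied.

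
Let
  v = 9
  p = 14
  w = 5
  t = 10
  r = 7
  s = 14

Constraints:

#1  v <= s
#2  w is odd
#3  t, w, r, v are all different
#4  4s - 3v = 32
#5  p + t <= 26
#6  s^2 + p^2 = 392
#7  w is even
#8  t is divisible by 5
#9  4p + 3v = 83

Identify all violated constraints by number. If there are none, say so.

Constraints 4, 7 are violated.

#1 v = 9, s = 14; 9 ≤ 14  holds
#2 w = 5 is odd  holds
#3 values 10, 5, 7, 9 are pairwise distinct  holds
#4 4s - 3v = 4(14) - 3(9) = 29, not 32  fails
#5 p + t = 14 + 10 = 24; 24 ≤ 26  holds
#6 s^2 + p^2 = 14^2 + 14^2 = 196 + 196 = 392  holds
#7 w = 5 is odd  fails
#8 10 / 5 = 2, so 5 divides 10  holds
#9 4p + 3v = 4(14) + 3(9) = 83  holds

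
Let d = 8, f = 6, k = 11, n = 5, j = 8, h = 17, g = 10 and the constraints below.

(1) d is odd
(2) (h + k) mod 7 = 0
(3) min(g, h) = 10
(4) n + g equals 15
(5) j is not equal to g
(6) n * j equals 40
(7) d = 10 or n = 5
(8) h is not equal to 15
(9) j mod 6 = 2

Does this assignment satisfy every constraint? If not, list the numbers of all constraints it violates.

(1) d = 8 is even  fails
(2) h + k = 28; 28 mod 7 = 0  holds
(3) min(10, 17) = 10  holds
(4) n + g = 5 + 10 = 15  holds
(5) j = 8, g = 10; distinct  holds
(6) n * j = 5 * 8 = 40  holds
(7) d = 8 ≠ 10, but n = 5 = 5 (second disjunct)  holds
(8) h = 17, and 17 ≠ 15  holds
(9) 8 mod 6 = 2  holds

Constraint 1 is violated.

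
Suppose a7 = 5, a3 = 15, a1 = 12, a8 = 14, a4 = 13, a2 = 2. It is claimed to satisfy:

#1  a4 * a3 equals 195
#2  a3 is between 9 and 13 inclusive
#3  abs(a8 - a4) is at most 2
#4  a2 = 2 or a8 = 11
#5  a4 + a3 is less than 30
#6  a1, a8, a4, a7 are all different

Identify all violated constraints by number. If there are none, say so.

Constraint 2 does not hold.

#1 a4 * a3 = 13 * 15 = 195 — holds.
#2 a3 = 15 is outside [9, 13] — does not hold.
#3 abs(14 - 13) = 1; 1 ≤ 2 — holds.
#4 a2 = 2 = 2 (first disjunct) — holds.
#5 a4 + a3 = 13 + 15 = 28; 28 < 30 — holds.
#6 values 12, 14, 13, 5 are pairwise distinct — holds.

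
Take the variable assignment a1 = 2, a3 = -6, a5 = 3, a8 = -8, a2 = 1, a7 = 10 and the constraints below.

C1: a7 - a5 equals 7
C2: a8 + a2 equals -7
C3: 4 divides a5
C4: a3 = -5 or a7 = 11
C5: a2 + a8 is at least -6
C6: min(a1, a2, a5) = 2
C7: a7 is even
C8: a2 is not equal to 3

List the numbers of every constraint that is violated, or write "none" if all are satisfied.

The assignment fails constraints 3, 4, 5, and 6.

C1: a7 - a5 = 10 - 3 = 7 — satisfied.
C2: a8 + a2 = -8 + 1 = -7 — satisfied.
C3: 3 = 4*0 + 3, so 4 does not divide 3 — violated.
C4: a3 = -6 ≠ -5 and a7 = 10 ≠ 11; both disjuncts false — violated.
C5: a2 + a8 = 1 + (-8) = -7; -7 < -6, bound -6 not met — violated.
C6: min(2, 1, 3) = 1, not 2 — violated.
C7: a7 = 10 is even — satisfied.
C8: a2 = 1, and 1 ≠ 3 — satisfied.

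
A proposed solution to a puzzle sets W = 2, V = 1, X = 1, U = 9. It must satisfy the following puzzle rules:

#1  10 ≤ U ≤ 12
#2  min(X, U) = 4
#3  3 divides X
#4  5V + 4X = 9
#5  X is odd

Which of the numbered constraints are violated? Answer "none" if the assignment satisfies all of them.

#1 U = 9 is outside [10, 12]  FAIL
#2 min(1, 9) = 1, not 4  FAIL
#3 1 = 3×0 + 1, so 3 does not divide 1  FAIL
#4 5V + 4X = 5(1) + 4(1) = 9  OK
#5 X = 1 is odd  OK

Constraints 1, 2, 3 are violated.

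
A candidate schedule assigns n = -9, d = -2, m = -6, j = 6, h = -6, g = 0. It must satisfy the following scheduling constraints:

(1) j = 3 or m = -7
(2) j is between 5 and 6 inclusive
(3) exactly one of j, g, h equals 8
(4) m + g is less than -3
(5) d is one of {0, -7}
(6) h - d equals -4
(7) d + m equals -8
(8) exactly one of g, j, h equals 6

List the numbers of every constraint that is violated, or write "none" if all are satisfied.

(1) j = 6 ≠ 3 and m = -6 ≠ -7; both disjuncts false  fails
(2) j = 6 lies in [5, 6]  holds
(3) j=6, g=0, h=-6; 0 of them equal 8, not exactly one  fails
(4) m + g = -6 + 0 = -6; -6 < -3  holds
(5) d = -2 is not in {0, -7}  fails
(6) h - d = -6 - (-2) = -4  holds
(7) d + m = -2 + (-6) = -8  holds
(8) g=0, j=6, h=-6; 1 of them equals 6  holds

The assignment fails constraints 1, 3, and 5.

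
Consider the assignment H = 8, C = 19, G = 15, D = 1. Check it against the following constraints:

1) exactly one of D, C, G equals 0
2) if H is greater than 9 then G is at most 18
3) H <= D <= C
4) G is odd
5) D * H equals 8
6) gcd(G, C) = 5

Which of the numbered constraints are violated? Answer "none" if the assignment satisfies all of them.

1) D=1, C=19, G=15; 0 of them equal 0, not exactly one — violated.
2) H = 8, not > 9; antecedent false, conditional vacuously true — satisfied.
3) values 8, 1, 19; H = 8 is not <= D = 1 — violated.
4) G = 15 is odd — satisfied.
5) D * H = 1 * 8 = 8 — satisfied.
6) gcd(15, 19) = 1, not 5 — violated.

Constraints 1, 3, and 6 are violated.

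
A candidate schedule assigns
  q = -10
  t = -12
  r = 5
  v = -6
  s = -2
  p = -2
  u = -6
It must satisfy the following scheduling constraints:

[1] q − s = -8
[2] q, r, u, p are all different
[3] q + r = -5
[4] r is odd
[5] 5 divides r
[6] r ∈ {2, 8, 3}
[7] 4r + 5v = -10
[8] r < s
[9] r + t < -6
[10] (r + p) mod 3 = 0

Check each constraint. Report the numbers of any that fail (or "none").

Violated: 6, 8.

[1] q − s = -10 − (-2) = -8 — holds.
[2] values -10, 5, -6, -2 are pairwise distinct — holds.
[3] q + r = -10 + 5 = -5 — holds.
[4] r = 5 is odd — holds.
[5] 5 / 5 = 1, so 5 divides 5 — holds.
[6] r = 5 is not in {2, 8, 3} — fails.
[7] 4r + 5v = 4(5) + 5(-6) = -10 — holds.
[8] r = 5, s = -2; 5 ≥ -2 (want <) — fails.
[9] r + t = 5 + (-12) = -7; -7 < -6 — holds.
[10] r + p = 3; 3 mod 3 = 0 — holds.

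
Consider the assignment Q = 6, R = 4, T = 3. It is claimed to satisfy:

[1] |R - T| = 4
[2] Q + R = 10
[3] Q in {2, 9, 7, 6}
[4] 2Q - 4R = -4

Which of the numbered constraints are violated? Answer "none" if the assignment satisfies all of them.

Violated: 1.

[1] |4 - 3| = 1, not 4 — violated.
[2] Q + R = 6 + 4 = 10 — satisfied.
[3] Q = 6 is in {2, 9, 7, 6} — satisfied.
[4] 2Q - 4R = 2(6) - 4(4) = -4 — satisfied.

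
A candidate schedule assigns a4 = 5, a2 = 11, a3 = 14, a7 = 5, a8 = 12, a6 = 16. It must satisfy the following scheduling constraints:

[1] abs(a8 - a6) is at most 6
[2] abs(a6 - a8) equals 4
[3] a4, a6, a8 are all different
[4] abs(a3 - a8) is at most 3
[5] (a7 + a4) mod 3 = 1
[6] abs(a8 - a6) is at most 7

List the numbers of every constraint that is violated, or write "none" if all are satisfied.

None — every constraint holds.

[1] abs(12 - 16) = 4; 4 ≤ 6  ✔
[2] abs(16 - 12) = 4  ✔
[3] values 5, 16, 12 are pairwise distinct  ✔
[4] abs(14 - 12) = 2; 2 ≤ 3  ✔
[5] a7 + a4 = 10; 10 mod 3 = 1  ✔
[6] abs(12 - 16) = 4; 4 ≤ 7  ✔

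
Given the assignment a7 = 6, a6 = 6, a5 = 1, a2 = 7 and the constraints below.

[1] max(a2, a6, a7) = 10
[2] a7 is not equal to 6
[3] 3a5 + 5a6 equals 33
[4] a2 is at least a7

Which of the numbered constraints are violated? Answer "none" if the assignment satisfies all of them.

[1] max(7, 6, 6) = 7, not 10 — does not hold.
[2] a7 = 6, but 6 is required to differ — does not hold.
[3] 3a5 + 5a6 = 3(1) + 5(6) = 33 — holds.
[4] a2 = 7, a7 = 6; 7 ≥ 6 — holds.

Constraints 1, 2 are violated.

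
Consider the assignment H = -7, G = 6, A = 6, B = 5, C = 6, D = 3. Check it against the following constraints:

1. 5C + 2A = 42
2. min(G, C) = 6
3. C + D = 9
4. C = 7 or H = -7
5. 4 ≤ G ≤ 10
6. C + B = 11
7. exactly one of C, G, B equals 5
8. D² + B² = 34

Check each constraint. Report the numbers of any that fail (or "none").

1. 5C + 2A = 5(6) + 2(6) = 42 — holds.
2. min(6, 6) = 6 — holds.
3. C + D = 6 + 3 = 9 — holds.
4. C = 6 ≠ 7, but H = -7 = -7 (second disjunct) — holds.
5. G = 6 lies in [4, 10] — holds.
6. C + B = 6 + 5 = 11 — holds.
7. C=6, G=6, B=5; 1 of them equals 5 — holds.
8. D² + B² = 3² + 5² = 9 + 25 = 34 — holds.

Yes — all constraints hold.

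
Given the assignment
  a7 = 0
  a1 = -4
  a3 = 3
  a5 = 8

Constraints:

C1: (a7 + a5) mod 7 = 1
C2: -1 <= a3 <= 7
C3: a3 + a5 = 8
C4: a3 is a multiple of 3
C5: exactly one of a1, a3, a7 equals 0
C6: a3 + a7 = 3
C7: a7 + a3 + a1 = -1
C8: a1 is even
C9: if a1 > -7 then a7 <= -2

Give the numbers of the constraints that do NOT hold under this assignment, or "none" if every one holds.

Constraints 3 and 9 do not hold.

C1: a7 + a5 = 8; 8 mod 7 = 1  holds
C2: a3 = 3 lies in [-1, 7]  holds
C3: a3 + a5 = 3 + 8 = 11, not 8  fails
C4: 3 / 3 = 1, so 3 divides 3  holds
C5: a1=-4, a3=3, a7=0; 1 of them equals 0  holds
C6: a3 + a7 = 3 + 0 = 3  holds
C7: a7 + a3 + a1 = 0 + 3 + (-4) = -1  holds
C8: a1 = -4 is even  holds
C9: a1 = -4 > -7, so we need a7 ≤ -2; but a7 = 0 > -2  fails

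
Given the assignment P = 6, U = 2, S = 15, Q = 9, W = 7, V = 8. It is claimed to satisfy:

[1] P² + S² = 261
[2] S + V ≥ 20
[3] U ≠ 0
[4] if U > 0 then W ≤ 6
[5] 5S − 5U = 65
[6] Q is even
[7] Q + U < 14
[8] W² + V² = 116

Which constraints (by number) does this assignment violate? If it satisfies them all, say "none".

[1] P² + S² = 6² + 15² = 36 + 225 = 261 — holds.
[2] S + V = 15 + 8 = 23; 23 ≥ 20 — holds.
[3] U = 2, and 2 ≠ 0 — holds.
[4] U = 2 > 0, so we need W ≤ 6; but W = 7 > 6 — fails.
[5] 5S − 5U = 5(15) − 5(2) = 65 — holds.
[6] Q = 9 is odd — fails.
[7] Q + U = 9 + 2 = 11; 11 < 14 — holds.
[8] W² + V² = 7² + 8² = 49 + 64 = 113, not 116 — fails.

No — constraints 4, 6, 8 are not satisfied.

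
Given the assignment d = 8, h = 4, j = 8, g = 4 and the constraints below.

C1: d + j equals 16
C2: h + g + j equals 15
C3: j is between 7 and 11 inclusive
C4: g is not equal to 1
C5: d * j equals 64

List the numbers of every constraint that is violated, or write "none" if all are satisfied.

The assignment fails constraint 2.

C1: d + j = 8 + 8 = 16  ✓
C2: h + g + j = 4 + 4 + 8 = 16, not 15  ✗
C3: j = 8 lies in [7, 11]  ✓
C4: g = 4, and 4 ≠ 1  ✓
C5: d * j = 8 * 8 = 64  ✓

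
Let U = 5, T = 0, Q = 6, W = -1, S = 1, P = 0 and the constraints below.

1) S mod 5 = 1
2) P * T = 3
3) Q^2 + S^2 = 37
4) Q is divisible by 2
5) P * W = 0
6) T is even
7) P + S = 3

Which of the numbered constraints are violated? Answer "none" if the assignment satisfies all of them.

1) 1 mod 5 = 1  holds
2) P * T = 0 * 0 = 0, not 3  fails
3) Q^2 + S^2 = 6^2 + 1^2 = 36 + 1 = 37  holds
4) 6 / 2 = 3, so 2 divides 6  holds
5) P * W = 0 * (-1) = 0  holds
6) T = 0 is even  holds
7) P + S = 0 + 1 = 1, not 3  fails

Constraints 2 and 7 are violated.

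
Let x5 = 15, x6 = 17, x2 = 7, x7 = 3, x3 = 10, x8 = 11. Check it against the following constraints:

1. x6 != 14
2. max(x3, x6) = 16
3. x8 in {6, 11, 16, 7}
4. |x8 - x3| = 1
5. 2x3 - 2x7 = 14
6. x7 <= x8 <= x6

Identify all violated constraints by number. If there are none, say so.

Constraint 2 does not hold.

1. x6 = 17, and 17 ≠ 14  OK
2. max(10, 17) = 17, not 16  FAIL
3. x8 = 11 is in {6, 11, 16, 7}  OK
4. |11 - 10| = 1  OK
5. 2x3 - 2x7 = 2(10) - 2(3) = 14  OK
6. values 3 <= 11 <= 17  OK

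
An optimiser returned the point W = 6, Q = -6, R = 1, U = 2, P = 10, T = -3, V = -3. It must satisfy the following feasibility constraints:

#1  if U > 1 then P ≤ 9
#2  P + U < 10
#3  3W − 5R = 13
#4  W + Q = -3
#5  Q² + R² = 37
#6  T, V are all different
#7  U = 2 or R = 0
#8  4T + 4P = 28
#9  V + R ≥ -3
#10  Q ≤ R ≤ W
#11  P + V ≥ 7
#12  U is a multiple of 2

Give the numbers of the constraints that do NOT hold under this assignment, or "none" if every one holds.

#1 U = 2 > 1, so we need P ≤ 9; but P = 10 > 9  false
#2 P + U = 10 + 2 = 12; 12 ≥ 10, bound 10 not met  false
#3 3W − 5R = 3(6) − 5(1) = 13  true
#4 W + Q = 6 + (-6) = 0, not -3  false
#5 Q² + R² = (-6)² + 1² = 36 + 1 = 37  true
#6 T = V = -3, not all different  false
#7 U = 2 = 2 (first disjunct)  true
#8 4T + 4P = 4(-3) + 4(10) = 28  true
#9 V + R = -3 + 1 = -2; -2 ≥ -3  true
#10 values -6 ≤ 1 ≤ 6  true
#11 P + V = 10 + (-3) = 7; 7 ≥ 7  true
#12 2 / 2 = 1, so 2 divides 2  true

Constraints 1, 2, 4, and 6 do not hold.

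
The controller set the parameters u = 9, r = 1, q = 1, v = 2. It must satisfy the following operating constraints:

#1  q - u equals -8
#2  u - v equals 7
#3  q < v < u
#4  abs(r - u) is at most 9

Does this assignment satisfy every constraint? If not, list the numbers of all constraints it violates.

The assignment satisfies every constraint.

#1 q - u = 1 - 9 = -8 — OK.
#2 u - v = 9 - 2 = 7 — OK.
#3 values 1 < 2 < 9 — OK.
#4 abs(1 - 9) = 8; 8 ≤ 9 — OK.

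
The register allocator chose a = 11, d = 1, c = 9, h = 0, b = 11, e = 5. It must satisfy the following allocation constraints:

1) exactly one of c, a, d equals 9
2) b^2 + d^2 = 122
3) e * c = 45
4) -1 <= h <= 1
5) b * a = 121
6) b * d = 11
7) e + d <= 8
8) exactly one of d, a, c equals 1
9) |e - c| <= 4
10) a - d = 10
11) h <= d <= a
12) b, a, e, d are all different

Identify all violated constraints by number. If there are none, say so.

Constraint 12 does not hold.

1) c=9, a=11, d=1; 1 of them equals 9 — holds.
2) b^2 + d^2 = 11^2 + 1^2 = 121 + 1 = 122 — holds.
3) e * c = 5 * 9 = 45 — holds.
4) h = 0 lies in [-1, 1] — holds.
5) b * a = 11 * 11 = 121 — holds.
6) b * d = 11 * 1 = 11 — holds.
7) e + d = 5 + 1 = 6; 6 ≤ 8 — holds.
8) d=1, a=11, c=9; 1 of them equals 1 — holds.
9) |5 - 9| = 4; 4 ≤ 4 — holds.
10) a - d = 11 - 1 = 10 — holds.
11) values 0 <= 1 <= 11 — holds.
12) b = a = 11, not all different — does not hold.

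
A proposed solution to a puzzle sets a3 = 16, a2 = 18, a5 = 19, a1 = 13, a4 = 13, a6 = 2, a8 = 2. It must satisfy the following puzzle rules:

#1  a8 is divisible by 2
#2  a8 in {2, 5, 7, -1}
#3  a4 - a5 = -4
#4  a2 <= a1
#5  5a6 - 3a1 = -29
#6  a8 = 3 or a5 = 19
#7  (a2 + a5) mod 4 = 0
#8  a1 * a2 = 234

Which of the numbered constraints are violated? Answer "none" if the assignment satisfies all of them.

#1 2 / 2 = 1, so 2 divides 2 — OK.
#2 a8 = 2 is in {2, 5, 7, -1} — OK.
#3 a4 - a5 = 13 - 19 = -6, not -4 — violated.
#4 a2 = 18, a1 = 13; 18 > 13 (want ≤) — violated.
#5 5a6 - 3a1 = 5(2) - 3(13) = -29 — OK.
#6 a8 = 2 ≠ 3, but a5 = 19 = 19 (second disjunct) — OK.
#7 a2 + a5 = 37; 37 mod 4 = 1, not 0 — violated.
#8 a1 * a2 = 13 * 18 = 234 — OK.

Constraints 3, 4, and 7 are violated.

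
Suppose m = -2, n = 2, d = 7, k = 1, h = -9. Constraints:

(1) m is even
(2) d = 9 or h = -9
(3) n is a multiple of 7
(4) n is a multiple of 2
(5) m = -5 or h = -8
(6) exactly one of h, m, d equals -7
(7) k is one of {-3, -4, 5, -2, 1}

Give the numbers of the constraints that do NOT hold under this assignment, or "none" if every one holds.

(1) m = -2 is even — OK.
(2) d = 7 ≠ 9, but h = -9 = -9 (second disjunct) — OK.
(3) 2 = 7*0 + 2, so 7 does not divide 2 — violated.
(4) 2 / 2 = 1, so 2 divides 2 — OK.
(5) m = -2 ≠ -5 and h = -9 ≠ -8; both disjuncts false — violated.
(6) h=-9, m=-2, d=7; 0 of them equal -7, not exactly one — violated.
(7) k = 1 is in {-3, -4, 5, -2, 1} — OK.

The assignment fails constraints 3, 5, and 6.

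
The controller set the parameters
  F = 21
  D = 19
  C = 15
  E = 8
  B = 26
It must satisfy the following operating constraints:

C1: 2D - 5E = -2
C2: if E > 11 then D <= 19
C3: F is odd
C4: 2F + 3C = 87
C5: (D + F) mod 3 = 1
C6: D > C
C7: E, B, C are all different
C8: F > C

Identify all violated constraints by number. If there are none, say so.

C1: 2D - 5E = 2(19) - 5(8) = -2  holds
C2: E = 8, not > 11; antecedent false, conditional vacuously true  holds
C3: F = 21 is odd  holds
C4: 2F + 3C = 2(21) + 3(15) = 87  holds
C5: D + F = 40; 40 mod 3 = 1  holds
C6: D = 19, C = 15; 19 > 15  holds
C7: values 8, 26, 15 are pairwise distinct  holds
C8: F = 21, C = 15; 21 > 15  holds

Yes — all constraints hold.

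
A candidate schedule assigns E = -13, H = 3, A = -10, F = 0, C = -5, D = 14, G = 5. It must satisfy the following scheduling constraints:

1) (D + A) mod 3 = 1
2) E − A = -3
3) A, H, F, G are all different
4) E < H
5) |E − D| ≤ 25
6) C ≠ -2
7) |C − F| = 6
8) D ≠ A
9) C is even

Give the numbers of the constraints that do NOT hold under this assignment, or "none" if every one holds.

1) D + A = 4; 4 mod 3 = 1  yes
2) E − A = -13 − (-10) = -3  yes
3) values -10, 3, 0, 5 are pairwise distinct  yes
4) E = -13, H = 3; -13 < 3  yes
5) |-13 − 14| = 27; 27 > 25, exceeds bound 25  no
6) C = -5, and -5 ≠ -2  yes
7) |-5 − 0| = 5, not 6  no
8) D = 14, A = -10; distinct  yes
9) C = -5 is odd  no

No — constraints 5, 7, and 9 are not satisfied.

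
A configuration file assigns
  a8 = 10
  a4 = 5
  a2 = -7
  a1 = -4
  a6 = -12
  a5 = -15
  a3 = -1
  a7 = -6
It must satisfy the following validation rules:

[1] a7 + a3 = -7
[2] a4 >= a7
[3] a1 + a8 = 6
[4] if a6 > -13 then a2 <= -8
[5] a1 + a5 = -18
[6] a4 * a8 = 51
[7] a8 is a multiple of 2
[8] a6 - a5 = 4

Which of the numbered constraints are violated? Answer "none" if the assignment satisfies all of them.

The assignment fails constraints 4, 5, 6, 8.

[1] a7 + a3 = -6 + (-1) = -7 — satisfied.
[2] a4 = 5, a7 = -6; 5 ≥ -6 — satisfied.
[3] a1 + a8 = -4 + 10 = 6 — satisfied.
[4] a6 = -12 > -13, so we need a2 ≤ -8; but a2 = -7 > -8 — violated.
[5] a1 + a5 = -4 + (-15) = -19, not -18 — violated.
[6] a4 * a8 = 5 * 10 = 50, not 51 — violated.
[7] 10 / 2 = 5, so 2 divides 10 — satisfied.
[8] a6 - a5 = -12 - (-15) = 3, not 4 — violated.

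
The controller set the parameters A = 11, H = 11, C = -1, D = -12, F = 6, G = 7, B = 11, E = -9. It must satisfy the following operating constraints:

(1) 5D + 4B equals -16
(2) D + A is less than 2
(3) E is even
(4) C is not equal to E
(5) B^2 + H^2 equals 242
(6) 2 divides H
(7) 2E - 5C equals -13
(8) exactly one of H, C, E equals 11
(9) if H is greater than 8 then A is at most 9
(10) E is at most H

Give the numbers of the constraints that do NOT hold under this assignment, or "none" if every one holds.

No — constraints 3, 6, 9 are not satisfied.

(1) 5D + 4B = 5(-12) + 4(11) = -16 — holds.
(2) D + A = -12 + 11 = -1; -1 < 2 — holds.
(3) E = -9 is odd — fails.
(4) C = -1, E = -9; distinct — holds.
(5) B^2 + H^2 = 11^2 + 11^2 = 121 + 121 = 242 — holds.
(6) 11 = 2*5 + 1, so 2 does not divide 11 — fails.
(7) 2E - 5C = 2(-9) - 5(-1) = -13 — holds.
(8) H=11, C=-1, E=-9; 1 of them equals 11 — holds.
(9) H = 11 > 8, so we need A ≤ 9; but A = 11 > 9 — fails.
(10) E = -9, H = 11; -9 ≤ 11 — holds.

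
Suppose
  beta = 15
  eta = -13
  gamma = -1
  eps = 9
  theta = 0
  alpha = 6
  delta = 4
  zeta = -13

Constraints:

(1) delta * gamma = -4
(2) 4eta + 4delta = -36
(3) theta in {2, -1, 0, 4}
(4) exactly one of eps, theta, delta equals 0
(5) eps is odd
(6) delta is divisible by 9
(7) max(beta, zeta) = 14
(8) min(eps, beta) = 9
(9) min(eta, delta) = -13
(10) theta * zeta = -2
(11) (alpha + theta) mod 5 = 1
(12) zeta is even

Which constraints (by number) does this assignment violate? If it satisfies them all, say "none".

The assignment fails constraints 6, 7, 10, 12.

(1) delta * gamma = 4 * (-1) = -4  ✔
(2) 4eta + 4delta = 4(-13) + 4(4) = -36  ✔
(3) theta = 0 is in {2, -1, 0, 4}  ✔
(4) eps=9, theta=0, delta=4; 1 of them equals 0  ✔
(5) eps = 9 is odd  ✔
(6) 4 = 9*0 + 4, so 9 does not divide 4  ✘
(7) max(15, -13) = 15, not 14  ✘
(8) min(9, 15) = 9  ✔
(9) min(-13, 4) = -13  ✔
(10) theta * zeta = 0 * (-13) = 0, not -2  ✘
(11) alpha + theta = 6; 6 mod 5 = 1  ✔
(12) zeta = -13 is odd  ✘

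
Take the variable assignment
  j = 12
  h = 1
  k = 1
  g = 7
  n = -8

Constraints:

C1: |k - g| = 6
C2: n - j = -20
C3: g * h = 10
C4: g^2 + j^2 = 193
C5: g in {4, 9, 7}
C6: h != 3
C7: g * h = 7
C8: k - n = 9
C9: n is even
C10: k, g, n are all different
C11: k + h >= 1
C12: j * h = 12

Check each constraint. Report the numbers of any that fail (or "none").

Constraint 3 is violated.

C1: |1 - 7| = 6  ✓
C2: n - j = -8 - 12 = -20  ✓
C3: g * h = 7 * 1 = 7, not 10  ✗
C4: g^2 + j^2 = 7^2 + 12^2 = 49 + 144 = 193  ✓
C5: g = 7 is in {4, 9, 7}  ✓
C6: h = 1, and 1 ≠ 3  ✓
C7: g * h = 7 * 1 = 7  ✓
C8: k - n = 1 - (-8) = 9  ✓
C9: n = -8 is even  ✓
C10: values 1, 7, -8 are pairwise distinct  ✓
C11: k + h = 1 + 1 = 2; 2 ≥ 1  ✓
C12: j * h = 12 * 1 = 12  ✓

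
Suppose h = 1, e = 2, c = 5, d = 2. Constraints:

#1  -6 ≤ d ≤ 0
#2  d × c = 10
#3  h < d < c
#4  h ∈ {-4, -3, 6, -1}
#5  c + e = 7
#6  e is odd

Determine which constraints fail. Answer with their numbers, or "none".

#1 d = 2 is outside [-6, 0]  false
#2 d × c = 2 × 5 = 10  true
#3 values 1 < 2 < 5  true
#4 h = 1 is not in {-4, -3, 6, -1}  false
#5 c + e = 5 + 2 = 7  true
#6 e = 2 is even  false

No — constraints 1, 4, and 6 are not satisfied.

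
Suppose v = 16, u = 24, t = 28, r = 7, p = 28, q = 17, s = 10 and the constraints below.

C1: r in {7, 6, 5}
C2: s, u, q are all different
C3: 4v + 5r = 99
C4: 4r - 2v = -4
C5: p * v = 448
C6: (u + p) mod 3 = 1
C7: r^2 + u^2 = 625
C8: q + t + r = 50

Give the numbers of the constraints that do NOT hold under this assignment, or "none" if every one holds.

Constraint 8 is violated.

C1: r = 7 is in {7, 6, 5} — holds.
C2: values 10, 24, 17 are pairwise distinct — holds.
C3: 4v + 5r = 4(16) + 5(7) = 99 — holds.
C4: 4r - 2v = 4(7) - 2(16) = -4 — holds.
C5: p * v = 28 * 16 = 448 — holds.
C6: u + p = 52; 52 mod 3 = 1 — holds.
C7: r^2 + u^2 = 7^2 + 24^2 = 49 + 576 = 625 — holds.
C8: q + t + r = 17 + 28 + 7 = 52, not 50 — fails.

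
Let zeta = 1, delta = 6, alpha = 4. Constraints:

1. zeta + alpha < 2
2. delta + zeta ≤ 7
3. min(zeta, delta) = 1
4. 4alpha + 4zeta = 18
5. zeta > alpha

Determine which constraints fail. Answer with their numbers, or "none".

Constraints 1, 4, 5 do not hold.

1. zeta + alpha = 1 + 4 = 5; 5 ≥ 2, bound 2 not met  no
2. delta + zeta = 6 + 1 = 7; 7 ≤ 7  yes
3. min(1, 6) = 1  yes
4. 4alpha + 4zeta = 4(4) + 4(1) = 20, not 18  no
5. zeta = 1, alpha = 4; 1 ≤ 4 (want >)  no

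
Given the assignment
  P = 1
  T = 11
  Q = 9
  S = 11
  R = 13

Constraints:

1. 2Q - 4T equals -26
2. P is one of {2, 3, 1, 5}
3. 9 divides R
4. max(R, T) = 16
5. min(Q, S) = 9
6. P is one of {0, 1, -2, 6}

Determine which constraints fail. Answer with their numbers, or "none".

1. 2Q - 4T = 2(9) - 4(11) = -26  ✔
2. P = 1 is in {2, 3, 1, 5}  ✔
3. 13 = 9*1 + 4, so 9 does not divide 13  ✘
4. max(13, 11) = 13, not 16  ✘
5. min(9, 11) = 9  ✔
6. P = 1 is in {0, 1, -2, 6}  ✔

The assignment fails constraints 3, 4.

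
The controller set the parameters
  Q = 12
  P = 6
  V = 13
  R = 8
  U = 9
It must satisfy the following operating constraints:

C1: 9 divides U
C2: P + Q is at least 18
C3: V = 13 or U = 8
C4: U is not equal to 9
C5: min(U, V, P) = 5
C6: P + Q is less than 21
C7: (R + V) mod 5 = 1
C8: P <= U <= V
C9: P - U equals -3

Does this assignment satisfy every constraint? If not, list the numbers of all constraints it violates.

No — constraints 4 and 5 are not satisfied.

C1: 9 / 9 = 1, so 9 divides 9 — satisfied.
C2: P + Q = 6 + 12 = 18; 18 ≥ 18 — satisfied.
C3: V = 13 = 13 (first disjunct) — satisfied.
C4: U = 9, but 9 is required to differ — violated.
C5: min(9, 13, 6) = 6, not 5 — violated.
C6: P + Q = 6 + 12 = 18; 18 < 21 — satisfied.
C7: R + V = 21; 21 mod 5 = 1 — satisfied.
C8: values 6 <= 9 <= 13 — satisfied.
C9: P - U = 6 - 9 = -3 — satisfied.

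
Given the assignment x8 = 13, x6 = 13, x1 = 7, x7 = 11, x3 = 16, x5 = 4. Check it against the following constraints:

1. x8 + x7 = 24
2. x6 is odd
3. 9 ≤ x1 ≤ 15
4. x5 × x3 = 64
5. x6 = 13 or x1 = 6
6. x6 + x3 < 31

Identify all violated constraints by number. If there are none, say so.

Violated: 3.

1. x8 + x7 = 13 + 11 = 24 — holds.
2. x6 = 13 is odd — holds.
3. x1 = 7 is outside [9, 15] — fails.
4. x5 × x3 = 4 × 16 = 64 — holds.
5. x6 = 13 = 13 (first disjunct) — holds.
6. x6 + x3 = 13 + 16 = 29; 29 < 31 — holds.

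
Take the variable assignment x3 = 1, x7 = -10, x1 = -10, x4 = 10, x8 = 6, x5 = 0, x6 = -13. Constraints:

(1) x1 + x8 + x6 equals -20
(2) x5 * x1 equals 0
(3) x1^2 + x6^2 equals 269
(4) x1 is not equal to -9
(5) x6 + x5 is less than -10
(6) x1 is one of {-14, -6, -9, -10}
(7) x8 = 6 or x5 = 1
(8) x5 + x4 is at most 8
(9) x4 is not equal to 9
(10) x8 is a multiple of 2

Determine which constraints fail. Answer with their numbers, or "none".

(1) x1 + x8 + x6 = -10 + 6 + (-13) = -17, not -20  fails
(2) x5 * x1 = 0 * (-10) = 0  holds
(3) x1^2 + x6^2 = (-10)^2 + (-13)^2 = 100 + 169 = 269  holds
(4) x1 = -10, and -10 ≠ -9  holds
(5) x6 + x5 = -13 + 0 = -13; -13 < -10  holds
(6) x1 = -10 is in {-14, -6, -9, -10}  holds
(7) x8 = 6 = 6 (first disjunct)  holds
(8) x5 + x4 = 0 + 10 = 10; 10 > 8, bound 8 not met  fails
(9) x4 = 10, and 10 ≠ 9  holds
(10) 6 / 2 = 3, so 2 divides 6  holds

The assignment fails constraints 1, 8.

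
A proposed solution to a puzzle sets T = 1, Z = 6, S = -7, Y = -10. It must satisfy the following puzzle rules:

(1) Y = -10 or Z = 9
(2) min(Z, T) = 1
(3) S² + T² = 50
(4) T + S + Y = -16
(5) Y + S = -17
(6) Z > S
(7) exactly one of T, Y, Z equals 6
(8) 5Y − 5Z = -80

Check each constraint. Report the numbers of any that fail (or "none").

All constraints are satisfied.

(1) Y = -10 = -10 (first disjunct) — satisfied.
(2) min(6, 1) = 1 — satisfied.
(3) S² + T² = (-7)² + 1² = 49 + 1 = 50 — satisfied.
(4) T + S + Y = 1 + (-7) + (-10) = -16 — satisfied.
(5) Y + S = -10 + (-7) = -17 — satisfied.
(6) Z = 6, S = -7; 6 > -7 — satisfied.
(7) T=1, Y=-10, Z=6; 1 of them equals 6 — satisfied.
(8) 5Y − 5Z = 5(-10) − 5(6) = -80 — satisfied.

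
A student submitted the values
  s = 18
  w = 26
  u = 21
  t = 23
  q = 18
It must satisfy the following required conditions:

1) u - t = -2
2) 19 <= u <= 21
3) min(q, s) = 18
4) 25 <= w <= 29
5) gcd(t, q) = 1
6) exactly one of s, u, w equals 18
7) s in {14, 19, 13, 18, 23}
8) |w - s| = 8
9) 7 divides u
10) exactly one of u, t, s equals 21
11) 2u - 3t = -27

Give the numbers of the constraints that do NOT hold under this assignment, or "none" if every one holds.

1) u - t = 21 - 23 = -2 — holds.
2) u = 21 lies in [19, 21] — holds.
3) min(18, 18) = 18 — holds.
4) w = 26 lies in [25, 29] — holds.
5) gcd(23, 18) = 1 — holds.
6) s=18, u=21, w=26; 1 of them equals 18 — holds.
7) s = 18 is in {14, 19, 13, 18, 23} — holds.
8) |26 - 18| = 8 — holds.
9) 21 / 7 = 3, so 7 divides 21 — holds.
10) u=21, t=23, s=18; 1 of them equals 21 — holds.
11) 2u - 3t = 2(21) - 3(23) = -27 — holds.

All constraints are satisfied.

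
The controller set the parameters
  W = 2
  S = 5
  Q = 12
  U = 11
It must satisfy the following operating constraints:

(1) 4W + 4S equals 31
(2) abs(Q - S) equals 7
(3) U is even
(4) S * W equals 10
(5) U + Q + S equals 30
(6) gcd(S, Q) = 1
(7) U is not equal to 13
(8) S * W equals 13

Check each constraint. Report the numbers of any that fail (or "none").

(1) 4W + 4S = 4(2) + 4(5) = 28, not 31 — does not hold.
(2) abs(12 - 5) = 7 — holds.
(3) U = 11 is odd — does not hold.
(4) S * W = 5 * 2 = 10 — holds.
(5) U + Q + S = 11 + 12 + 5 = 28, not 30 — does not hold.
(6) gcd(5, 12) = 1 — holds.
(7) U = 11, and 11 ≠ 13 — holds.
(8) S * W = 5 * 2 = 10, not 13 — does not hold.

Constraints 1, 3, 5, 8 do not hold.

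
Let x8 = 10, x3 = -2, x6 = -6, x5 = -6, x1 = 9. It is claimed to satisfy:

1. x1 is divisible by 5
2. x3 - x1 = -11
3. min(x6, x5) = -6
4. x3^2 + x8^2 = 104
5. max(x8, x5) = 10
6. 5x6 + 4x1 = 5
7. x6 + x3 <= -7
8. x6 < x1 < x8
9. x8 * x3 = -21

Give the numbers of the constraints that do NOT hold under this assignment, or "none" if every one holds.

Violated: 1, 6, 9.

1. 9 = 5*1 + 4, so 5 does not divide 9 — fails.
2. x3 - x1 = -2 - 9 = -11 — holds.
3. min(-6, -6) = -6 — holds.
4. x3^2 + x8^2 = (-2)^2 + 10^2 = 4 + 100 = 104 — holds.
5. max(10, -6) = 10 — holds.
6. 5x6 + 4x1 = 5(-6) + 4(9) = 6, not 5 — fails.
7. x6 + x3 = -6 + (-2) = -8; -8 ≤ -7 — holds.
8. values -6 < 9 < 10 — holds.
9. x8 * x3 = 10 * (-2) = -20, not -21 — fails.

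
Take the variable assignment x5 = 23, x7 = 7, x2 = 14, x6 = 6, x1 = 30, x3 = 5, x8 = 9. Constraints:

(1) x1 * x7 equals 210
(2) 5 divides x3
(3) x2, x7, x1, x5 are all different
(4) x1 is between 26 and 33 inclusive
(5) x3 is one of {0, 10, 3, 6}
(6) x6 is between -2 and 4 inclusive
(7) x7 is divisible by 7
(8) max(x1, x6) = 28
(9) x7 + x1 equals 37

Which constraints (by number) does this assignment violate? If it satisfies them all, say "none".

(1) x1 * x7 = 30 * 7 = 210  yes
(2) 5 / 5 = 1, so 5 divides 5  yes
(3) values 14, 7, 30, 23 are pairwise distinct  yes
(4) x1 = 30 lies in [26, 33]  yes
(5) x3 = 5 is not in {0, 10, 3, 6}  no
(6) x6 = 6 is outside [-2, 4]  no
(7) 7 / 7 = 1, so 7 divides 7  yes
(8) max(30, 6) = 30, not 28  no
(9) x7 + x1 = 7 + 30 = 37  yes

The assignment fails constraints 5, 6, and 8.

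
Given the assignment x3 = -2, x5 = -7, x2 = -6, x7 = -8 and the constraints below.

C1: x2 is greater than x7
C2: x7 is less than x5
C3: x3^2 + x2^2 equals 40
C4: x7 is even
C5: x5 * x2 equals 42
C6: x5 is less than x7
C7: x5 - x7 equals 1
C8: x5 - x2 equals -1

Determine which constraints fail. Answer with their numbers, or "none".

Constraint 6 is violated.

C1: x2 = -6, x7 = -8; -6 > -8 — holds.
C2: x7 = -8, x5 = -7; -8 < -7 — holds.
C3: x3^2 + x2^2 = (-2)^2 + (-6)^2 = 4 + 36 = 40 — holds.
C4: x7 = -8 is even — holds.
C5: x5 * x2 = -7 * (-6) = 42 — holds.
C6: x5 = -7, x7 = -8; -7 ≥ -8 (want <) — fails.
C7: x5 - x7 = -7 - (-8) = 1 — holds.
C8: x5 - x2 = -7 - (-6) = -1 — holds.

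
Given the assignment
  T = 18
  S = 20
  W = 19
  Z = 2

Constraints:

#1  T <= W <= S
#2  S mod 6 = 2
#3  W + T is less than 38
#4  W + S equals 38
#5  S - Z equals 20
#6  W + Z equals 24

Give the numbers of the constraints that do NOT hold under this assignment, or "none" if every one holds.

#1 values 18 <= 19 <= 20  ✔
#2 20 mod 6 = 2  ✔
#3 W + T = 19 + 18 = 37; 37 < 38  ✔
#4 W + S = 19 + 20 = 39, not 38  ✘
#5 S - Z = 20 - 2 = 18, not 20  ✘
#6 W + Z = 19 + 2 = 21, not 24  ✘

Constraints 4, 5, and 6 do not hold.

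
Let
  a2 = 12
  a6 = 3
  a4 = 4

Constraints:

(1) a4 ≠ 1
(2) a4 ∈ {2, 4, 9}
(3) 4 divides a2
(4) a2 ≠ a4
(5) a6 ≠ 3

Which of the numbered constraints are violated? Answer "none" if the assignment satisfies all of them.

Violated: 5.

(1) a4 = 4, and 4 ≠ 1  holds
(2) a4 = 4 is in {2, 4, 9}  holds
(3) 12 / 4 = 3, so 4 divides 12  holds
(4) a2 = 12, a4 = 4; distinct  holds
(5) a6 = 3, but 3 is required to differ  fails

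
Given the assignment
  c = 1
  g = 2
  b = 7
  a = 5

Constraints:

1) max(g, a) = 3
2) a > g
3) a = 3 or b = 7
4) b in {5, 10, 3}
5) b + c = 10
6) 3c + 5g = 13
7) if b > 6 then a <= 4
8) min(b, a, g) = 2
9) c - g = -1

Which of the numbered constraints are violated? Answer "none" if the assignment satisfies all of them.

Violated: 1, 4, 5, 7.

1) max(2, 5) = 5, not 3 — violated.
2) a = 5, g = 2; 5 > 2 — OK.
3) a = 5 ≠ 3, but b = 7 = 7 (second disjunct) — OK.
4) b = 7 is not in {5, 10, 3} — violated.
5) b + c = 7 + 1 = 8, not 10 — violated.
6) 3c + 5g = 3(1) + 5(2) = 13 — OK.
7) b = 7 > 6, so we need a ≤ 4; but a = 5 > 4 — violated.
8) min(7, 5, 2) = 2 — OK.
9) c - g = 1 - 2 = -1 — OK.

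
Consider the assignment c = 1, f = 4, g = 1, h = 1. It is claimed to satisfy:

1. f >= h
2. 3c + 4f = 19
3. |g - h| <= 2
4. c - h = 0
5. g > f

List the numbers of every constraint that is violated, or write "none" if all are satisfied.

Constraint 5 is violated.

1. f = 4, h = 1; 4 ≥ 1  holds
2. 3c + 4f = 3(1) + 4(4) = 19  holds
3. |1 - 1| = 0; 0 ≤ 2  holds
4. c - h = 1 - 1 = 0  holds
5. g = 1, f = 4; 1 ≤ 4 (want >)  fails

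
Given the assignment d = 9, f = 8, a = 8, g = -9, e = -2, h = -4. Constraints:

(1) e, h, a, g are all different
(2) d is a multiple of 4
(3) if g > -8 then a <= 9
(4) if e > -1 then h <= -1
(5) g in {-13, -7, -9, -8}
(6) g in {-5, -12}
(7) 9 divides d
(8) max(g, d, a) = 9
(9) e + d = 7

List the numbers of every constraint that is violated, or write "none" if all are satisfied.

Constraints 2 and 6 do not hold.

(1) values -2, -4, 8, -9 are pairwise distinct — satisfied.
(2) 9 = 4*2 + 1, so 4 does not divide 9 — violated.
(3) g = -9, not > -8; antecedent false, conditional vacuously true — satisfied.
(4) e = -2, not > -1; antecedent false, conditional vacuously true — satisfied.
(5) g = -9 is in {-13, -7, -9, -8} — satisfied.
(6) g = -9 is not in {-5, -12} — violated.
(7) 9 / 9 = 1, so 9 divides 9 — satisfied.
(8) max(-9, 9, 8) = 9 — satisfied.
(9) e + d = -2 + 9 = 7 — satisfied.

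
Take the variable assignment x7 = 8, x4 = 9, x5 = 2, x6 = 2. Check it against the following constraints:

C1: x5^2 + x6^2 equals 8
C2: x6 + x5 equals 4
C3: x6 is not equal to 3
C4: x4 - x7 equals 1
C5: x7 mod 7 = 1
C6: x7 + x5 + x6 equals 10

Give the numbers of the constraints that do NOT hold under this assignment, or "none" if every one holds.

C1: x5^2 + x6^2 = 2^2 + 2^2 = 4 + 4 = 8 — holds.
C2: x6 + x5 = 2 + 2 = 4 — holds.
C3: x6 = 2, and 2 ≠ 3 — holds.
C4: x4 - x7 = 9 - 8 = 1 — holds.
C5: 8 mod 7 = 1 — holds.
C6: x7 + x5 + x6 = 8 + 2 + 2 = 12, not 10 — does not hold.

Constraint 6 is violated.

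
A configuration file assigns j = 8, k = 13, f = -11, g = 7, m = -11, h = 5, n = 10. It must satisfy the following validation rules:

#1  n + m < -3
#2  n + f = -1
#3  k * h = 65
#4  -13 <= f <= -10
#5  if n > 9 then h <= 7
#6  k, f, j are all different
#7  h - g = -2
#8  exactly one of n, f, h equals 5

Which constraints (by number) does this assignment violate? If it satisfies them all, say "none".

#1 n + m = 10 + (-11) = -1; -1 ≥ -3, bound -3 not met — violated.
#2 n + f = 10 + (-11) = -1 — OK.
#3 k * h = 13 * 5 = 65 — OK.
#4 f = -11 lies in [-13, -10] — OK.
#5 n = 10 > 9, so we need h ≤ 7; h = 5 ≤ 7 — OK.
#6 values 13, -11, 8 are pairwise distinct — OK.
#7 h - g = 5 - 7 = -2 — OK.
#8 n=10, f=-11, h=5; 1 of them equals 5 — OK.

Constraint 1 is violated.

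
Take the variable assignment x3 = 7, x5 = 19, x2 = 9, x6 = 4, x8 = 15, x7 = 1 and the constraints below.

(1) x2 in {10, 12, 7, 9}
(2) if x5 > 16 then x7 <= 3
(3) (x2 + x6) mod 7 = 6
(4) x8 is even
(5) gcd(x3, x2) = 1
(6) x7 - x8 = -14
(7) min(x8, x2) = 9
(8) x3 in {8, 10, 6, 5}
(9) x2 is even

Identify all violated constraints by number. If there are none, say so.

Violated: 4, 8, and 9.

(1) x2 = 9 is in {10, 12, 7, 9} — OK.
(2) x5 = 19 > 16, so we need x7 ≤ 3; x7 = 1 ≤ 3 — OK.
(3) x2 + x6 = 13; 13 mod 7 = 6 — OK.
(4) x8 = 15 is odd — violated.
(5) gcd(7, 9) = 1 — OK.
(6) x7 - x8 = 1 - 15 = -14 — OK.
(7) min(15, 9) = 9 — OK.
(8) x3 = 7 is not in {8, 10, 6, 5} — violated.
(9) x2 = 9 is odd — violated.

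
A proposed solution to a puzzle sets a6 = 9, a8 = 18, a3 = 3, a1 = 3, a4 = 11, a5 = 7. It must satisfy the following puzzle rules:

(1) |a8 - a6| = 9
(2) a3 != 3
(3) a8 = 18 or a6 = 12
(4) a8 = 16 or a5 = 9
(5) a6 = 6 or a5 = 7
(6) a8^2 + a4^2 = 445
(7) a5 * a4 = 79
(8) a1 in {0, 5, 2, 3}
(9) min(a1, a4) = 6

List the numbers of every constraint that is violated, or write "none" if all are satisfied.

(1) |18 - 9| = 9  ✓
(2) a3 = 3, but 3 is required to differ  ✗
(3) a8 = 18 = 18 (first disjunct)  ✓
(4) a8 = 18 ≠ 16 and a5 = 7 ≠ 9; both disjuncts false  ✗
(5) a6 = 9 ≠ 6, but a5 = 7 = 7 (second disjunct)  ✓
(6) a8^2 + a4^2 = 18^2 + 11^2 = 324 + 121 = 445  ✓
(7) a5 * a4 = 7 * 11 = 77, not 79  ✗
(8) a1 = 3 is in {0, 5, 2, 3}  ✓
(9) min(3, 11) = 3, not 6  ✗

No — constraints 2, 4, 7, and 9 are not satisfied.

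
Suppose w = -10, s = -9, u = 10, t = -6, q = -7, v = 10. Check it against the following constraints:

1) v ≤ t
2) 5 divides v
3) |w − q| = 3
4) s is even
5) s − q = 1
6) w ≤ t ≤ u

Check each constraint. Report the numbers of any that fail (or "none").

Violated: 1, 4, and 5.

1) v = 10, t = -6; 10 > -6 (want ≤)  ✘
2) 10 / 5 = 2, so 5 divides 10  ✔
3) |-10 − (-7)| = 3  ✔
4) s = -9 is odd  ✘
5) s − q = -9 − (-7) = -2, not 1  ✘
6) values -10 ≤ -6 ≤ 10  ✔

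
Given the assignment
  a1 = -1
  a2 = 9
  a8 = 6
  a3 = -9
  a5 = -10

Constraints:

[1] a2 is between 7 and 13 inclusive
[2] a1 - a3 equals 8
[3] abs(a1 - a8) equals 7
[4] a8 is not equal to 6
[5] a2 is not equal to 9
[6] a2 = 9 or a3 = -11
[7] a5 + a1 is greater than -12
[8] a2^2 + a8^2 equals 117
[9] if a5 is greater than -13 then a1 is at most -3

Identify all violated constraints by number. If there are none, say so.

Constraints 4, 5, 9 are violated.

[1] a2 = 9 lies in [7, 13] — satisfied.
[2] a1 - a3 = -1 - (-9) = 8 — satisfied.
[3] abs(-1 - 6) = 7 — satisfied.
[4] a8 = 6, but 6 is required to differ — violated.
[5] a2 = 9, but 9 is required to differ — violated.
[6] a2 = 9 = 9 (first disjunct) — satisfied.
[7] a5 + a1 = -10 + (-1) = -11; -11 > -12 — satisfied.
[8] a2^2 + a8^2 = 9^2 + 6^2 = 81 + 36 = 117 — satisfied.
[9] a5 = -10 > -13, so we need a1 ≤ -3; but a1 = -1 > -3 — violated.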